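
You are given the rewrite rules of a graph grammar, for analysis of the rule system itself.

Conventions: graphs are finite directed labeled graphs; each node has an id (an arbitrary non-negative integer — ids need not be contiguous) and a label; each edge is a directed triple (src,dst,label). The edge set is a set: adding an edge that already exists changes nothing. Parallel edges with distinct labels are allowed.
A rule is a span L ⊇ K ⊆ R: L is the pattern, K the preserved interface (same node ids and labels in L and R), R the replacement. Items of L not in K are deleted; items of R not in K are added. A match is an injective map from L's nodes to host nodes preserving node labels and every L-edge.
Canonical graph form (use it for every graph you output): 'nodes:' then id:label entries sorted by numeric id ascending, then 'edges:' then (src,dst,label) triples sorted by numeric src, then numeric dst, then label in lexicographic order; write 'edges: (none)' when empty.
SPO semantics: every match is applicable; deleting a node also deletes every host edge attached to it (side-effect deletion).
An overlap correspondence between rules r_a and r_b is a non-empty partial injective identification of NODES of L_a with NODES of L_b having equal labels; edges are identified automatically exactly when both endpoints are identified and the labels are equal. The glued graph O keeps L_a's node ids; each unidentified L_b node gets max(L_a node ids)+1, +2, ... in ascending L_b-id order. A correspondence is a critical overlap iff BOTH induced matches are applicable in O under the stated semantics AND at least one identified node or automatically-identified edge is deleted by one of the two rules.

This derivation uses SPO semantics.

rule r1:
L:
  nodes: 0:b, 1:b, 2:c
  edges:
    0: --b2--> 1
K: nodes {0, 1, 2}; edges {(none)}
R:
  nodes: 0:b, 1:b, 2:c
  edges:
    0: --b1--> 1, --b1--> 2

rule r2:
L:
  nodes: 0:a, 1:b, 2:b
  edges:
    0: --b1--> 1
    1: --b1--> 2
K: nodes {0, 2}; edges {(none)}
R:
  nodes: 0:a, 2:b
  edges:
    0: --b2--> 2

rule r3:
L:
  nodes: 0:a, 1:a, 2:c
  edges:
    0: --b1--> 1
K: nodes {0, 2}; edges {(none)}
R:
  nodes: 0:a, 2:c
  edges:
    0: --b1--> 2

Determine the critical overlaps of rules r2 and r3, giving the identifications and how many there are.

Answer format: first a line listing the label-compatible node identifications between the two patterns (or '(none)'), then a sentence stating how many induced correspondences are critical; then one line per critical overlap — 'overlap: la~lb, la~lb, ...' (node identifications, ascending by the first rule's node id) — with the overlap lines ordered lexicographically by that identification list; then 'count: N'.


label-compatible node identifications between L(r2) and L(r3): 0~0, 0~1
1 of the induced correspondences is a critical overlap of r2 and r3.
overlap: 0~1
count: 1


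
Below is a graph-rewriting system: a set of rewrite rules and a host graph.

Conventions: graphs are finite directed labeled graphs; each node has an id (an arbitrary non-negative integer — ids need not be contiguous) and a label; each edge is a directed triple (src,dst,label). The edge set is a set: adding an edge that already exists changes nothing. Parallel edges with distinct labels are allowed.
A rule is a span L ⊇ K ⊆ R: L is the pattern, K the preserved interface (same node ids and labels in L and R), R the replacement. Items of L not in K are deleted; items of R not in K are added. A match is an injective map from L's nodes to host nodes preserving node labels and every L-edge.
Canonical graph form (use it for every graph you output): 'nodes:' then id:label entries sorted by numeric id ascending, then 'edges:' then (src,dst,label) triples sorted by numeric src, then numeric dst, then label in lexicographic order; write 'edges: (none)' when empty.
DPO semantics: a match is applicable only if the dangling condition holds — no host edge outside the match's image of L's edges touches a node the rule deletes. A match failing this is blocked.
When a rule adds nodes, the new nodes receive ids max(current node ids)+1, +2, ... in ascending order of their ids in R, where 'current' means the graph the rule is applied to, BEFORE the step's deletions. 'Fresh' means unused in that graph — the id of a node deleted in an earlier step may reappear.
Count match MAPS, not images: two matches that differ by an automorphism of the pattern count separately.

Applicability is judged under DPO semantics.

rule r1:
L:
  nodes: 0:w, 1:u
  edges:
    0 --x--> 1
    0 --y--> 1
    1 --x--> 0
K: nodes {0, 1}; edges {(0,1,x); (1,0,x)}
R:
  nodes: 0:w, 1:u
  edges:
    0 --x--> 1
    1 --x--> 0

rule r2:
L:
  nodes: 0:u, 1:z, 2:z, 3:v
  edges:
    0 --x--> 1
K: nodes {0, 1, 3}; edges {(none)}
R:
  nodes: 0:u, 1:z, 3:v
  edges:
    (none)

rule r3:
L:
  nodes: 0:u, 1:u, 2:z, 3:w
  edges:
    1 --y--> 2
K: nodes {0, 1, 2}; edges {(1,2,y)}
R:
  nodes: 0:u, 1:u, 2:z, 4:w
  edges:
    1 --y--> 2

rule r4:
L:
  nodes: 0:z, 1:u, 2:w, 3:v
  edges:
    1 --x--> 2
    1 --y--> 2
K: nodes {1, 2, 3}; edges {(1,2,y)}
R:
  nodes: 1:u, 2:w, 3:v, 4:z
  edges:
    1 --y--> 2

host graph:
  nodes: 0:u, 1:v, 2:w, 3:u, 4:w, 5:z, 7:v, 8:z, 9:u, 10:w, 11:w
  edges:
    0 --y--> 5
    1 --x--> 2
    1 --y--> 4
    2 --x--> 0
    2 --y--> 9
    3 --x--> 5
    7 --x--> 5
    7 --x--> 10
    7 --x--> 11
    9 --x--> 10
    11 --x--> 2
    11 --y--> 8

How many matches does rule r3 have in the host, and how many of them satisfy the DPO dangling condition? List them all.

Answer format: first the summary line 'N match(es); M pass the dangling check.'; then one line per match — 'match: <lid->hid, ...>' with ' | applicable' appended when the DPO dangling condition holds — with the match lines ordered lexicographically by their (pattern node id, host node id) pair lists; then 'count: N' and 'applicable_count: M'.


8 match(es); 0 pass the dangling check.
match: 0->3, 1->0, 2->5, 3->2
match: 0->3, 1->0, 2->5, 3->4
match: 0->3, 1->0, 2->5, 3->10
match: 0->3, 1->0, 2->5, 3->11
match: 0->9, 1->0, 2->5, 3->2
match: 0->9, 1->0, 2->5, 3->4
match: 0->9, 1->0, 2->5, 3->10
match: 0->9, 1->0, 2->5, 3->11
count: 8
applicable_count: 0


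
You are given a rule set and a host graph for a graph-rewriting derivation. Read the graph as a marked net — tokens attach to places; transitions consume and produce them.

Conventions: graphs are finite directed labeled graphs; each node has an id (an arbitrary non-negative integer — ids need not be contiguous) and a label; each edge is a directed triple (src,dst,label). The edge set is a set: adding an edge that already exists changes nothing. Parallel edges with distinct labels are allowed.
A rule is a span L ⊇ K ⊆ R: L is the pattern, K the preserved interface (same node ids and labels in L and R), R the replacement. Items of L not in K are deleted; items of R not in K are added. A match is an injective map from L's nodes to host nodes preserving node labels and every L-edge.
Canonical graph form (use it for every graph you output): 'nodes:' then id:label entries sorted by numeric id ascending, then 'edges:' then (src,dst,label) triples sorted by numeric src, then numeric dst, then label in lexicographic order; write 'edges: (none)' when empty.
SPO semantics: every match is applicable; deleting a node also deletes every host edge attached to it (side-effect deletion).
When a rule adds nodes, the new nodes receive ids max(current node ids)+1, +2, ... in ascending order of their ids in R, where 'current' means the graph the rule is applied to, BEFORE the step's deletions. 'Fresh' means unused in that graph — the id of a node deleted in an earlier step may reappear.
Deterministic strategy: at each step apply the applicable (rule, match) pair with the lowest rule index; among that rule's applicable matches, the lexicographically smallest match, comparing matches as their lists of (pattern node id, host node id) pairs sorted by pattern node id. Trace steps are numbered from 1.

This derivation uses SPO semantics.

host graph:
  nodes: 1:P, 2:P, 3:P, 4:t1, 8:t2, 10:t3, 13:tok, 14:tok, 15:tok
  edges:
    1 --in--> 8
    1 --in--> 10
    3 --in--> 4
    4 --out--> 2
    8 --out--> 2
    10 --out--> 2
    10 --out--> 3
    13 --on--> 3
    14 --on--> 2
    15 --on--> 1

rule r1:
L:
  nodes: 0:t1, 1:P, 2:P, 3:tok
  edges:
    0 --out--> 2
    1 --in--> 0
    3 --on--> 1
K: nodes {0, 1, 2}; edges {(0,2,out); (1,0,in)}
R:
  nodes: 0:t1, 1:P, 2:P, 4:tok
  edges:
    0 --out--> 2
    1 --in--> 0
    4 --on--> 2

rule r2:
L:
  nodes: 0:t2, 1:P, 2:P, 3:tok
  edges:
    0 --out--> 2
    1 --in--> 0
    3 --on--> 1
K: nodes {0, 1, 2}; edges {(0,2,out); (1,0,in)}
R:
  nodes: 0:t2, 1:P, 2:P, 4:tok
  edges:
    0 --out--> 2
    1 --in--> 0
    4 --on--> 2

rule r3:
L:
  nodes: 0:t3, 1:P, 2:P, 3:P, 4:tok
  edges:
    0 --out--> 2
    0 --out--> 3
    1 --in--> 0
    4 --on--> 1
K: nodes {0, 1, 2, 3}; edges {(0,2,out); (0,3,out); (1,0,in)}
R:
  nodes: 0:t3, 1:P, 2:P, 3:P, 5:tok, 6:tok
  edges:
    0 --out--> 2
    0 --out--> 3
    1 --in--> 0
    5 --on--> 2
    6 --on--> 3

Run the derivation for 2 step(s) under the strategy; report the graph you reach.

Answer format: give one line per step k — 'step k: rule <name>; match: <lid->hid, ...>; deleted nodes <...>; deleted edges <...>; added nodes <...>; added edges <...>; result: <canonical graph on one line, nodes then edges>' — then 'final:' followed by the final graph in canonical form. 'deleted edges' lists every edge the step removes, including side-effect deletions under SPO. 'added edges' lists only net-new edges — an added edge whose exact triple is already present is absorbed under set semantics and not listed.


step 1: rule r1; match: 0->4, 1->3, 2->2, 3->13; deleted nodes 13; deleted edges (13,3,on); added nodes 16; added edges (16,2,on); result: nodes: 1:P, 2:P, 3:P, 4:t1, 8:t2, 10:t3, 14:tok, 15:tok, 16:tok edges: (1,8,in); (1,10,in); (3,4,in); (4,2,out); (8,2,out); (10,2,out); (10,3,out); (14,2,on); (15,1,on); (16,2,on)
step 2: rule r2; match: 0->8, 1->1, 2->2, 3->15; deleted nodes 15; deleted edges (15,1,on); added nodes 17; added edges (17,2,on); result: nodes: 1:P, 2:P, 3:P, 4:t1, 8:t2, 10:t3, 14:tok, 16:tok, 17:tok edges: (1,8,in); (1,10,in); (3,4,in); (4,2,out); (8,2,out); (10,2,out); (10,3,out); (14,2,on); (16,2,on); (17,2,on)
final:
nodes: 1:P, 2:P, 3:P, 4:t1, 8:t2, 10:t3, 14:tok, 16:tok, 17:tok
edges: (1,8,in); (1,10,in); (3,4,in); (4,2,out); (8,2,out); (10,2,out); (10,3,out); (14,2,on); (16,2,on); (17,2,on)


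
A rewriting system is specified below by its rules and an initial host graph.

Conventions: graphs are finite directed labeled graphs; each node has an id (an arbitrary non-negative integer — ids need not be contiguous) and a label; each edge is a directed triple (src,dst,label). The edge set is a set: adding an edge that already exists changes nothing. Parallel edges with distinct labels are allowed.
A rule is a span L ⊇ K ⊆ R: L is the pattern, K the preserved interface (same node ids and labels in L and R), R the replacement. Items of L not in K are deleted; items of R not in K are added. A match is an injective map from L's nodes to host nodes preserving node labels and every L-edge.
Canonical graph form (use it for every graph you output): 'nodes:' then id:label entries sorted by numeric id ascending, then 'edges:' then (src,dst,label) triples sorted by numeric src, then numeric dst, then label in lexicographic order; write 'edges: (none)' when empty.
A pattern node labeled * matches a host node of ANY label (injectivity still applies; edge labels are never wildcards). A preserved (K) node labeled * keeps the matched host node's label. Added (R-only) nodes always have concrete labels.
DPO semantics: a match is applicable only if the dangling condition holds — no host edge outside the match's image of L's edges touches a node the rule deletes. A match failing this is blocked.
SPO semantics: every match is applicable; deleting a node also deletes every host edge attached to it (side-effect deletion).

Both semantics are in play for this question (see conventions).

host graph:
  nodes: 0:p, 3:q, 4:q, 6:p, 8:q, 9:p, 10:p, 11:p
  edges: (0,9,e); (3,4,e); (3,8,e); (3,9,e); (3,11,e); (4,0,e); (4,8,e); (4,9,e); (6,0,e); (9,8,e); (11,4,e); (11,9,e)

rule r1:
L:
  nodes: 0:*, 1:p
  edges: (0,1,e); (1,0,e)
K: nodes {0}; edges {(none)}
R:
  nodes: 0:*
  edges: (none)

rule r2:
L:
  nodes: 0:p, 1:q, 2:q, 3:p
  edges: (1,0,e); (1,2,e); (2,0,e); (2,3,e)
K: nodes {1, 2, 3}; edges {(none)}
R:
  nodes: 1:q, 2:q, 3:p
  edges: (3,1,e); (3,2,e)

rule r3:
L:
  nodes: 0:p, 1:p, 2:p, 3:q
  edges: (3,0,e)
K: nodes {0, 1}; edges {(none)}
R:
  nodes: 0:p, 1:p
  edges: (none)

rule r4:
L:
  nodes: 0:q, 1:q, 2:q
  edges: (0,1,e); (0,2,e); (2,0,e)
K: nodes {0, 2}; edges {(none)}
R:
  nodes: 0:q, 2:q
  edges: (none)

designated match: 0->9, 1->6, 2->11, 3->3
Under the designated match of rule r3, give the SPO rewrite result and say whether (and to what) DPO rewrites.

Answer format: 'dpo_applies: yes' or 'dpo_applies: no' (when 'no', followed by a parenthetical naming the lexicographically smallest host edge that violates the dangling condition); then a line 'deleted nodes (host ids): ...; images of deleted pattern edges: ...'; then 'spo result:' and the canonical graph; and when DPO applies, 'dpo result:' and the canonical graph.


dpo_applies: no
(the rule deletes node 3, which keeps host edge (3,4,e) outside the match image — the dangling condition fails, DPO blocks; SPO proceeds and side-deletes such edges)
deleted nodes (host ids): 3, 11; images of deleted pattern edges: (3,9,e)
spo result:
nodes: 0:p, 4:q, 6:p, 8:q, 9:p, 10:p
edges: (0,9,e); (4,0,e); (4,8,e); (4,9,e); (6,0,e); (9,8,e)


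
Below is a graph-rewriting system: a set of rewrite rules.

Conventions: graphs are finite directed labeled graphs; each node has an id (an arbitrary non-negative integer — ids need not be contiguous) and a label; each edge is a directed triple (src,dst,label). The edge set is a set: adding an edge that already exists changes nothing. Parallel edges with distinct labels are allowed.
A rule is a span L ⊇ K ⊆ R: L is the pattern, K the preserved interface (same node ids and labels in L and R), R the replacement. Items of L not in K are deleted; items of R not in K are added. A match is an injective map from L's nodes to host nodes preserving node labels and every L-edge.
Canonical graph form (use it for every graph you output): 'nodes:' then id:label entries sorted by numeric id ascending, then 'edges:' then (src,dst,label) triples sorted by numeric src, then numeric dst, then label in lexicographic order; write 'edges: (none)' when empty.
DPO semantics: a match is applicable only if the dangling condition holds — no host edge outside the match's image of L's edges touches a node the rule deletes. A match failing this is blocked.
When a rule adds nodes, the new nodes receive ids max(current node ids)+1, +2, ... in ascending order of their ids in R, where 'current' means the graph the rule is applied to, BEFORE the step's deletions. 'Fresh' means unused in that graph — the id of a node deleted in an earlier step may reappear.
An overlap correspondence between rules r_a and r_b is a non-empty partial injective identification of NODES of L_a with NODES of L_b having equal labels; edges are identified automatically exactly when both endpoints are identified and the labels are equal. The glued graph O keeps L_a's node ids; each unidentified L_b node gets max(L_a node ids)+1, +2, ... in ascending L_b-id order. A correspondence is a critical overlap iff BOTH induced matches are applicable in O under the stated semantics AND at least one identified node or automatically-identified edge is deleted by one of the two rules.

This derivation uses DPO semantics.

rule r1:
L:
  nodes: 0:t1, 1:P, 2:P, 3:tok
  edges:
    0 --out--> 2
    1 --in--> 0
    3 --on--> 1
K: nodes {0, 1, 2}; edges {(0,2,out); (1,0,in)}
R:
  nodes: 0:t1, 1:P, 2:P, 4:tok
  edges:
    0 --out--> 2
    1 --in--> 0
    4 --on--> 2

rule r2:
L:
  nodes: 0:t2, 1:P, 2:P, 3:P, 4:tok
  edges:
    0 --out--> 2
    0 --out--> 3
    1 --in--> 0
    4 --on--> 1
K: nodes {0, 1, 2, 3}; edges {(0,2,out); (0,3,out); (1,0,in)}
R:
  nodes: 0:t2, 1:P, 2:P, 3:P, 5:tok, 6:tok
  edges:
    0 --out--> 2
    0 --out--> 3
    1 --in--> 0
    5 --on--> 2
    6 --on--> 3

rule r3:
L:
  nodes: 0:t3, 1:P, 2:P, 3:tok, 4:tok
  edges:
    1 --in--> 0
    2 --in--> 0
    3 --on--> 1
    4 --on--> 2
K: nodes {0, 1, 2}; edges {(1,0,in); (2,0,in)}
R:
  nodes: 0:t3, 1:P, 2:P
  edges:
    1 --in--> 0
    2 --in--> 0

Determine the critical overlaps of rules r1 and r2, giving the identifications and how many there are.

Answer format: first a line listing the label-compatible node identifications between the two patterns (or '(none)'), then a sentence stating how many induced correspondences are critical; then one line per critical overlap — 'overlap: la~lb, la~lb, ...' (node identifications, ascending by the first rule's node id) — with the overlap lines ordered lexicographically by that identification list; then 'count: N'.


label-compatible node identifications between L(r1) and L(r2): 1~1, 1~2, 1~3, 2~1, 2~2, 2~3, 3~4
3 of the induced correspondences are critical overlaps of r1 and r2.
overlap: 1~1, 2~2, 3~4
overlap: 1~1, 2~3, 3~4
overlap: 1~1, 3~4
count: 3


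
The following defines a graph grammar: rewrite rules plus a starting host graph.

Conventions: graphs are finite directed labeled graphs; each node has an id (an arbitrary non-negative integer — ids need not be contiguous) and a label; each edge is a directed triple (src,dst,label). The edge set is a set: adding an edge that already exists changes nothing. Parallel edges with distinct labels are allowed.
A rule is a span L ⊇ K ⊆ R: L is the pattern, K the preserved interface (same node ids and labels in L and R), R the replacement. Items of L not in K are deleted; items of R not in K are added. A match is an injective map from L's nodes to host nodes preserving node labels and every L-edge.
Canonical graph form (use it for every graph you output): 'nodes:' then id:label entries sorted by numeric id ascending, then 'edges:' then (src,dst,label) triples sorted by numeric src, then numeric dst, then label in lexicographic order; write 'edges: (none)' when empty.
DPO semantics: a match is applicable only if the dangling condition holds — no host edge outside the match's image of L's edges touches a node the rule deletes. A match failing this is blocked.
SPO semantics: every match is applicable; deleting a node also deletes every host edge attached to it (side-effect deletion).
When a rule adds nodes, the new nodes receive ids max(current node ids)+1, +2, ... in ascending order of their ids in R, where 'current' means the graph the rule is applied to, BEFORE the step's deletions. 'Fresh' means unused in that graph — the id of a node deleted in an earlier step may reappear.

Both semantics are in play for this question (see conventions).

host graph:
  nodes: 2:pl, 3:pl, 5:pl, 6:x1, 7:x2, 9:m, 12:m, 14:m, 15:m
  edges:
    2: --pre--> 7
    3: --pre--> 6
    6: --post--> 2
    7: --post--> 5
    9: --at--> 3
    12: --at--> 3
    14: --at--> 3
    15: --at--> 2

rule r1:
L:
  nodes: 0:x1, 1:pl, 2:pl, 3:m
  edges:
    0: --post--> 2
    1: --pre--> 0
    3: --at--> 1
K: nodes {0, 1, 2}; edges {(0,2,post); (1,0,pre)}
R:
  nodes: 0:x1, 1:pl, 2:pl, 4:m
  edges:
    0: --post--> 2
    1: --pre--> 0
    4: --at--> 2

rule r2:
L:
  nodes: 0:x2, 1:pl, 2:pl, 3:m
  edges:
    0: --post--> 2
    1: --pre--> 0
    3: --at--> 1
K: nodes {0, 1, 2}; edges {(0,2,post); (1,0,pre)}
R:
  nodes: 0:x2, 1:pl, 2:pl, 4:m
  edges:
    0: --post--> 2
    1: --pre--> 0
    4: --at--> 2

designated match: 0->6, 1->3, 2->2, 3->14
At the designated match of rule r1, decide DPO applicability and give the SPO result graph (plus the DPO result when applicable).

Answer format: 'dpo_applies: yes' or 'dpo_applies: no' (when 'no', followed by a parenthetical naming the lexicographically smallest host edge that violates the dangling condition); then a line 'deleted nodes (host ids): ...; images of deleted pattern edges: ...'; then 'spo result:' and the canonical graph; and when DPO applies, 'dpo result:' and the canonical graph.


dpo_applies: yes
deleted nodes (host ids): 14; images of deleted pattern edges: (14,3,at)
spo result:
nodes: 2:pl, 3:pl, 5:pl, 6:x1, 7:x2, 9:m, 12:m, 15:m, 16:m
edges: (2,7,pre); (3,6,pre); (6,2,post); (7,5,post); (9,3,at); (12,3,at); (15,2,at); (16,2,at)
dpo result:
nodes: 2:pl, 3:pl, 5:pl, 6:x1, 7:x2, 9:m, 12:m, 15:m, 16:m
edges: (2,7,pre); (3,6,pre); (6,2,post); (7,5,post); (9,3,at); (12,3,at); (15,2,at); (16,2,at)


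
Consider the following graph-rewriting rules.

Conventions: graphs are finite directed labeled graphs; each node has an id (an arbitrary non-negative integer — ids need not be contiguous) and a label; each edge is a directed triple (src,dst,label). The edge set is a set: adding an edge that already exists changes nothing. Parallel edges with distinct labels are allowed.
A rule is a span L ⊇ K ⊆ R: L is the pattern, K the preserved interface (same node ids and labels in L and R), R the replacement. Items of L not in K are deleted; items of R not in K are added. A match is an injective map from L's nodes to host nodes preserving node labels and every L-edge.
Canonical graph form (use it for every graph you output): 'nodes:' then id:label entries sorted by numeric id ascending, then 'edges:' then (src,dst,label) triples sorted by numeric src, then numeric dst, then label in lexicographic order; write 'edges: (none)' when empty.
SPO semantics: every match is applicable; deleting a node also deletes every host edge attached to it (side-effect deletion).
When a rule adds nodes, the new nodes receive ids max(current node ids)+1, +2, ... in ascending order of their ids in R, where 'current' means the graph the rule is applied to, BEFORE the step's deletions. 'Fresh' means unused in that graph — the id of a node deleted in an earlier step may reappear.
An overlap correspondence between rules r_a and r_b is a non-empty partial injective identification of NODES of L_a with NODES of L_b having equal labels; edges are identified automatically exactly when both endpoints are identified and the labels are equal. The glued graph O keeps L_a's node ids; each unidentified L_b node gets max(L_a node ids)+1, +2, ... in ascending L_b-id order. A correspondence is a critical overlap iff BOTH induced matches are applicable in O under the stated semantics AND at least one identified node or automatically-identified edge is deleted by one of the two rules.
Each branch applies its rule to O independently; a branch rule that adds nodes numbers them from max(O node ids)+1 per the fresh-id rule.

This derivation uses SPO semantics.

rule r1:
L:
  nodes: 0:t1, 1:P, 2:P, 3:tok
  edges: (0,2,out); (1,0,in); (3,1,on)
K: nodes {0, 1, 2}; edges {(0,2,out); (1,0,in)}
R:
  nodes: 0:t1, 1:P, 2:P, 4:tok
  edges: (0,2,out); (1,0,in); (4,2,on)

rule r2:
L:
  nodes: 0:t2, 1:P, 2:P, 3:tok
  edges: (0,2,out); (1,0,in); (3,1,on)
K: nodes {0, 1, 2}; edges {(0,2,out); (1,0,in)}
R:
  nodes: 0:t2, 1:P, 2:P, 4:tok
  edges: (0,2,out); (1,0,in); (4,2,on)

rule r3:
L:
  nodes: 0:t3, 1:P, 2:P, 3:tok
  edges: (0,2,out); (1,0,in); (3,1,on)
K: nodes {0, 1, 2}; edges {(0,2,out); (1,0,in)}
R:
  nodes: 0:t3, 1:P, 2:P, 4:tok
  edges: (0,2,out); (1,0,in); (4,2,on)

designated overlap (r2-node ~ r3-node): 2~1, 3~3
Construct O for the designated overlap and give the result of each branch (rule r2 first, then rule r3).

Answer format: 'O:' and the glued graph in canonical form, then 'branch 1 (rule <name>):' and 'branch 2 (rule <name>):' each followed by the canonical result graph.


O:
nodes: 0:t2, 1:P, 2:P, 3:tok, 4:t3, 5:P
edges: (0,2,out); (1,0,in); (2,4,in); (3,1,on); (3,2,on); (4,5,out)
branch 1 (rule r2):
nodes: 0:t2, 1:P, 2:P, 4:t3, 5:P, 6:tok
edges: (0,2,out); (1,0,in); (2,4,in); (4,5,out); (6,2,on)
branch 2 (rule r3):
nodes: 0:t2, 1:P, 2:P, 4:t3, 5:P, 6:tok
edges: (0,2,out); (1,0,in); (2,4,in); (4,5,out); (6,5,on)


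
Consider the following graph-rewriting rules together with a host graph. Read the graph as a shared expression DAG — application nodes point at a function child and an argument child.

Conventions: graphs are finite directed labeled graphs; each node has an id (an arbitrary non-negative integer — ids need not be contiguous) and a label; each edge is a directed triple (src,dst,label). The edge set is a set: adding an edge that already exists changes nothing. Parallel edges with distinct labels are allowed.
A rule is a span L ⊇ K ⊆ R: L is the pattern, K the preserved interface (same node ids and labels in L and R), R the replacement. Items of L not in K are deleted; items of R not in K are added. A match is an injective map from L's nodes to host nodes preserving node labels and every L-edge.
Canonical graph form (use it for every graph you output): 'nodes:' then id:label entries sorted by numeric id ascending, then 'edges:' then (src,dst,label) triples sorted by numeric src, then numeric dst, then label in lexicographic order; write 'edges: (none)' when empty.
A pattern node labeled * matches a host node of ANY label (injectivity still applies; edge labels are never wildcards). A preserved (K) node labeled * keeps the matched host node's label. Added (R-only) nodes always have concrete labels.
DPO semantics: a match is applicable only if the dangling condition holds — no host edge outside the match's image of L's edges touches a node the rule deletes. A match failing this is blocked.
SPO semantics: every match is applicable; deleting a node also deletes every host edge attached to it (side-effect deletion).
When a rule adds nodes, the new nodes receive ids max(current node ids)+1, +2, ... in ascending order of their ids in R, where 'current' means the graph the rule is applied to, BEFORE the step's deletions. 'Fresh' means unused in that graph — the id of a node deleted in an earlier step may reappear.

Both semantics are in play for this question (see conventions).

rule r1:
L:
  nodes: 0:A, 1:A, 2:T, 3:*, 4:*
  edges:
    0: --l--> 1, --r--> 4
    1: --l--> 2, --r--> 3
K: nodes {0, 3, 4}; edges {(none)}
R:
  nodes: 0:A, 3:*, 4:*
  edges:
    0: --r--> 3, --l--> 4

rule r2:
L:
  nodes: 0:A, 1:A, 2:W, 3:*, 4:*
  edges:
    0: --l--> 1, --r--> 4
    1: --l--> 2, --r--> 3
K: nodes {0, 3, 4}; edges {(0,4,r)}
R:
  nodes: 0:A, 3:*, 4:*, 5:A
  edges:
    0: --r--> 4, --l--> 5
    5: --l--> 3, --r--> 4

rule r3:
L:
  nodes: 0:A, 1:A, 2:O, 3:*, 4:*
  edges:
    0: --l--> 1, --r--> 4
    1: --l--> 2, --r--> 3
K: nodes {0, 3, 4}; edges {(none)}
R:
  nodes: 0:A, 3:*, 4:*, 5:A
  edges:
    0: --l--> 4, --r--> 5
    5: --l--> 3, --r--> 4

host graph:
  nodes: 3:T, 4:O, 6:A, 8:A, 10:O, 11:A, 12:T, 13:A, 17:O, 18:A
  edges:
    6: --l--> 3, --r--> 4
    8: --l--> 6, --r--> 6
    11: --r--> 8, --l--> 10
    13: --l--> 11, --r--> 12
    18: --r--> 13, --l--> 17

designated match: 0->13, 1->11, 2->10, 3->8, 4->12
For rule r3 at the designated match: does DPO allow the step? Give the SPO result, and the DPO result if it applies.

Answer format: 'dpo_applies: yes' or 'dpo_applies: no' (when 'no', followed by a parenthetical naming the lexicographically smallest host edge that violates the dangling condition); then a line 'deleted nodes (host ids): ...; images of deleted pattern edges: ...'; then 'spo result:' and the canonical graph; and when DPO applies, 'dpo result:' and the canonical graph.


dpo_applies: yes
deleted nodes (host ids): 10, 11; images of deleted pattern edges: (11,8,r); (11,10,l); (13,11,l); (13,12,r)
spo result:
nodes: 3:T, 4:O, 6:A, 8:A, 12:T, 13:A, 17:O, 18:A, 19:A
edges: (6,3,l); (6,4,r); (8,6,l); (8,6,r); (13,12,l); (13,19,r); (18,13,r); (18,17,l); (19,8,l); (19,12,r)
dpo result:
nodes: 3:T, 4:O, 6:A, 8:A, 12:T, 13:A, 17:O, 18:A, 19:A
edges: (6,3,l); (6,4,r); (8,6,l); (8,6,r); (13,12,l); (13,19,r); (18,13,r); (18,17,l); (19,8,l); (19,12,r)


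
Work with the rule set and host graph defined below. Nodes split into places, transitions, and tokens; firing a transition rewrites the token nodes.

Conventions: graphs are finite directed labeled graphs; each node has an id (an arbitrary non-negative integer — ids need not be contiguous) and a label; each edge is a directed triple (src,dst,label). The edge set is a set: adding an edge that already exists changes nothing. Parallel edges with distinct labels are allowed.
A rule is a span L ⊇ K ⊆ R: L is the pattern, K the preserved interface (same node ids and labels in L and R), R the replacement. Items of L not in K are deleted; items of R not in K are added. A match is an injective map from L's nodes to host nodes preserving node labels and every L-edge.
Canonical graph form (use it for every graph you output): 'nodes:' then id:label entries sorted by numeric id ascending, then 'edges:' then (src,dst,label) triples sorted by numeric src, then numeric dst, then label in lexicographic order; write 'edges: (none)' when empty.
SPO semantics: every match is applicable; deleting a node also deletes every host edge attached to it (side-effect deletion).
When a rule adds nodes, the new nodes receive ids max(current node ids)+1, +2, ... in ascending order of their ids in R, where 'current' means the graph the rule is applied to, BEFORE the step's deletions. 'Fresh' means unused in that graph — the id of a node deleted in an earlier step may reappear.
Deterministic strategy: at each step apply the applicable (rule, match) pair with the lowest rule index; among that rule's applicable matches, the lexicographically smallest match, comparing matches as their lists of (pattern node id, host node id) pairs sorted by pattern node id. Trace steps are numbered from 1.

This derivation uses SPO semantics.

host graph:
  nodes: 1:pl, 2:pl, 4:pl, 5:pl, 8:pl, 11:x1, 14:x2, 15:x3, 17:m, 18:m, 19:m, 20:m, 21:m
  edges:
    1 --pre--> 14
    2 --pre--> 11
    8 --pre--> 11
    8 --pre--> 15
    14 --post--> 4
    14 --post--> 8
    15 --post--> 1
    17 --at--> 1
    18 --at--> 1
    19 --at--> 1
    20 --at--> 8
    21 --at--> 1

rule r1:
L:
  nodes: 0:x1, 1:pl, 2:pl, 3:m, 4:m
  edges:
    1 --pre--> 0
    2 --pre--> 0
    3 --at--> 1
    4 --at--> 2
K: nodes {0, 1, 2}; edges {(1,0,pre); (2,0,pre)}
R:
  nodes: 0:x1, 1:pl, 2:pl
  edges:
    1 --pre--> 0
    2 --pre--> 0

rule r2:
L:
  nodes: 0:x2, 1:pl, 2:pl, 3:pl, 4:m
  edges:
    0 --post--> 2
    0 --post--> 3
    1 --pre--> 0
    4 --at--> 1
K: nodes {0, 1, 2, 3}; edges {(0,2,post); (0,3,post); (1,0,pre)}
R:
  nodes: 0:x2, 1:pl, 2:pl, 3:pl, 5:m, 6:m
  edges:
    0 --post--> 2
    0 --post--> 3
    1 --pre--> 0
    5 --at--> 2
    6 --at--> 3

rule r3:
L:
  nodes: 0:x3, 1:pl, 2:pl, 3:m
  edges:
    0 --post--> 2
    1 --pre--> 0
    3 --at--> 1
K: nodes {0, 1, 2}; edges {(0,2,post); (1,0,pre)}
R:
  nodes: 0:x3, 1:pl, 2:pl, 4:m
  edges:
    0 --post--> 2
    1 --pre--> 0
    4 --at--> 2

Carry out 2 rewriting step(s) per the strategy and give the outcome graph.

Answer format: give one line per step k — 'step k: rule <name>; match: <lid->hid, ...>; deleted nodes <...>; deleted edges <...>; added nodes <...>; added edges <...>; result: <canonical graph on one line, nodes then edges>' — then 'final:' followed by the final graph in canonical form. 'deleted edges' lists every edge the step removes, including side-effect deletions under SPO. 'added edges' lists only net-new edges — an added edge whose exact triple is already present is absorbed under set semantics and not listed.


step 1: rule r2; match: 0->14, 1->1, 2->4, 3->8, 4->17; deleted nodes 17; deleted edges (17,1,at); added nodes 22, 23; added edges (22,4,at); (23,8,at); result: nodes: 1:pl, 2:pl, 4:pl, 5:pl, 8:pl, 11:x1, 14:x2, 15:x3, 18:m, 19:m, 20:m, 21:m, 22:m, 23:m edges: (1,14,pre); (2,11,pre); (8,11,pre); (8,15,pre); (14,4,post); (14,8,post); (15,1,post); (18,1,at); (19,1,at); (20,8,at); (21,1,at); (22,4,at); (23,8,at)
step 2: rule r2; match: 0->14, 1->1, 2->4, 3->8, 4->18; deleted nodes 18; deleted edges (18,1,at); added nodes 24, 25; added edges (24,4,at); (25,8,at); result: nodes: 1:pl, 2:pl, 4:pl, 5:pl, 8:pl, 11:x1, 14:x2, 15:x3, 19:m, 20:m, 21:m, 22:m, 23:m, 24:m, 25:m edges: (1,14,pre); (2,11,pre); (8,11,pre); (8,15,pre); (14,4,post); (14,8,post); (15,1,post); (19,1,at); (20,8,at); (21,1,at); (22,4,at); (23,8,at); (24,4,at); (25,8,at)
final:
nodes: 1:pl, 2:pl, 4:pl, 5:pl, 8:pl, 11:x1, 14:x2, 15:x3, 19:m, 20:m, 21:m, 22:m, 23:m, 24:m, 25:m
edges: (1,14,pre); (2,11,pre); (8,11,pre); (8,15,pre); (14,4,post); (14,8,post); (15,1,post); (19,1,at); (20,8,at); (21,1,at); (22,4,at); (23,8,at); (24,4,at); (25,8,at)


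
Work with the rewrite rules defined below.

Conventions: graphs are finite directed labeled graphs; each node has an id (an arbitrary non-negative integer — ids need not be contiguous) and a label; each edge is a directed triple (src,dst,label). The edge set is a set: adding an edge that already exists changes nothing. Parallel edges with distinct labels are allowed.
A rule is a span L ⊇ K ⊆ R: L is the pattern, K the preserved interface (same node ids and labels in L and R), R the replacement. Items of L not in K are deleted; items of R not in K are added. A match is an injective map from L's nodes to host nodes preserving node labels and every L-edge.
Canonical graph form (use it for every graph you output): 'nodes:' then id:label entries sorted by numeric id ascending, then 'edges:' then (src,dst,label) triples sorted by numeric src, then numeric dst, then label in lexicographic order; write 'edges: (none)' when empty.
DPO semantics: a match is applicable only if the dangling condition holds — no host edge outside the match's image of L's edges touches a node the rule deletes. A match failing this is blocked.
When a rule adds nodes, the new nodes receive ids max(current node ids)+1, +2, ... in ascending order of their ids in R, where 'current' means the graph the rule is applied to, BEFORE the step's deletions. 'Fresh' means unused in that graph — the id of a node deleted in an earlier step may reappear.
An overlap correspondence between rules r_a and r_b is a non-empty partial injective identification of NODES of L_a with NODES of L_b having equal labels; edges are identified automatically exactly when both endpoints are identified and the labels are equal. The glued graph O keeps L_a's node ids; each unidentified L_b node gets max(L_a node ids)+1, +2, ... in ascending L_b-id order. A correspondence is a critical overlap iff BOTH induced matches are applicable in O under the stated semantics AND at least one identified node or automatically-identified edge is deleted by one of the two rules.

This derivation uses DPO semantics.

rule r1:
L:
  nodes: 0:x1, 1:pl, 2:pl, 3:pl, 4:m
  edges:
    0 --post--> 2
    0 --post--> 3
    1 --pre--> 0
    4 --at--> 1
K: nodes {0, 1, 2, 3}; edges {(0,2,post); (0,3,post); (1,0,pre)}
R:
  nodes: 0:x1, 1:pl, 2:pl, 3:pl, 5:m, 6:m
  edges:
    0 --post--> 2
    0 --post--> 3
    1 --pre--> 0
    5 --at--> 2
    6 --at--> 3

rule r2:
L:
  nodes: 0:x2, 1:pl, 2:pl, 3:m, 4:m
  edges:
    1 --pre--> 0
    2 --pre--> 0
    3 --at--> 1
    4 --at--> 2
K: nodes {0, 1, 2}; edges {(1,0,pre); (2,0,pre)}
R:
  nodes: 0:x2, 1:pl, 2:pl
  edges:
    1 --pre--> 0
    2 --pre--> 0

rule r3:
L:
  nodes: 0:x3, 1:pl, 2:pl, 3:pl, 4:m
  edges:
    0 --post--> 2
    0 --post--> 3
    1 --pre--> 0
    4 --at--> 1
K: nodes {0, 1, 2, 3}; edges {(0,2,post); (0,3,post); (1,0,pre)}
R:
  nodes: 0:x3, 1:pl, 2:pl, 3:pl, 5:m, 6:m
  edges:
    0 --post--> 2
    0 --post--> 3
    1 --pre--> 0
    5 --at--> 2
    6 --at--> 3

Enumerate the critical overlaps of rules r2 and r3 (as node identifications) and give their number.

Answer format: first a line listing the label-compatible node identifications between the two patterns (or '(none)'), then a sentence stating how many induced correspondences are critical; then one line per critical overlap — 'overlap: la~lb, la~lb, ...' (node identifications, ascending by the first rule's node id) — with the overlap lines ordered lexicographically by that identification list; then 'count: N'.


label-compatible node identifications between L(r2) and L(r3): 1~1, 1~2, 1~3, 2~1, 2~2, 2~3, 3~4, 4~4
6 of the induced correspondences are critical overlaps of r2 and r3.
overlap: 1~1, 2~2, 3~4
overlap: 1~1, 2~3, 3~4
overlap: 1~1, 3~4
overlap: 1~2, 2~1, 4~4
overlap: 1~3, 2~1, 4~4
overlap: 2~1, 4~4
count: 6


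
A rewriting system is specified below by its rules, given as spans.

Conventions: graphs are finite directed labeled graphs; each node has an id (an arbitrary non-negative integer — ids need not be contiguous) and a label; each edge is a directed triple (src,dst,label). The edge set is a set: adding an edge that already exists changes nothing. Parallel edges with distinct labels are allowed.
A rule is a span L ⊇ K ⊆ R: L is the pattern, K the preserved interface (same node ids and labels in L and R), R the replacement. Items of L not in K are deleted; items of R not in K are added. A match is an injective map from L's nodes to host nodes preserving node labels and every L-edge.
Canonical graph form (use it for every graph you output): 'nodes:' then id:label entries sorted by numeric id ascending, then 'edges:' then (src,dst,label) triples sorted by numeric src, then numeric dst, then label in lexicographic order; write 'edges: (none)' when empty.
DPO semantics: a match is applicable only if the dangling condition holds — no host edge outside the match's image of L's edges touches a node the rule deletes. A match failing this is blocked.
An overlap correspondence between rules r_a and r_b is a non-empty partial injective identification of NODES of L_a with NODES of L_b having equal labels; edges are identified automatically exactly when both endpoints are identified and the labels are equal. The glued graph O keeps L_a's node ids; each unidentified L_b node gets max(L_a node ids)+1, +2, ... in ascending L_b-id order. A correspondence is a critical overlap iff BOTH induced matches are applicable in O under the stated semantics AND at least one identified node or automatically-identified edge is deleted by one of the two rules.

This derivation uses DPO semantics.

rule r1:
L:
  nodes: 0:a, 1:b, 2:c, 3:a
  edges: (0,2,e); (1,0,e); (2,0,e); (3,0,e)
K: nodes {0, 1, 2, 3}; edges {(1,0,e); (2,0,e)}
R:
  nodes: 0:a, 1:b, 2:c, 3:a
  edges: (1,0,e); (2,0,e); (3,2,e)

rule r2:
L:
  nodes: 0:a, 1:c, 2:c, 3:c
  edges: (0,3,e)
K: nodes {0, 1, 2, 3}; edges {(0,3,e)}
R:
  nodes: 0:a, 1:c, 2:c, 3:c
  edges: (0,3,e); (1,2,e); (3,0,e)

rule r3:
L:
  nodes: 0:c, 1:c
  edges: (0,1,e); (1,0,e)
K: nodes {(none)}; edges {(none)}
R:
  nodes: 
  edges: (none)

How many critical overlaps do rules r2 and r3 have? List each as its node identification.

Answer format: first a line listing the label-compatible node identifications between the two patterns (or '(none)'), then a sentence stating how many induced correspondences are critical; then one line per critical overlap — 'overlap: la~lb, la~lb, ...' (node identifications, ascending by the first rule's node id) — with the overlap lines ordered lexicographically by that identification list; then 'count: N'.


label-compatible node identifications between L(r2) and L(r3): 1~0, 1~1, 2~0, 2~1, 3~0, 3~1
6 of the induced correspondences are critical overlaps of r2 and r3.
overlap: 1~0
overlap: 1~0, 2~1
overlap: 1~1
overlap: 1~1, 2~0
overlap: 2~0
overlap: 2~1
count: 6


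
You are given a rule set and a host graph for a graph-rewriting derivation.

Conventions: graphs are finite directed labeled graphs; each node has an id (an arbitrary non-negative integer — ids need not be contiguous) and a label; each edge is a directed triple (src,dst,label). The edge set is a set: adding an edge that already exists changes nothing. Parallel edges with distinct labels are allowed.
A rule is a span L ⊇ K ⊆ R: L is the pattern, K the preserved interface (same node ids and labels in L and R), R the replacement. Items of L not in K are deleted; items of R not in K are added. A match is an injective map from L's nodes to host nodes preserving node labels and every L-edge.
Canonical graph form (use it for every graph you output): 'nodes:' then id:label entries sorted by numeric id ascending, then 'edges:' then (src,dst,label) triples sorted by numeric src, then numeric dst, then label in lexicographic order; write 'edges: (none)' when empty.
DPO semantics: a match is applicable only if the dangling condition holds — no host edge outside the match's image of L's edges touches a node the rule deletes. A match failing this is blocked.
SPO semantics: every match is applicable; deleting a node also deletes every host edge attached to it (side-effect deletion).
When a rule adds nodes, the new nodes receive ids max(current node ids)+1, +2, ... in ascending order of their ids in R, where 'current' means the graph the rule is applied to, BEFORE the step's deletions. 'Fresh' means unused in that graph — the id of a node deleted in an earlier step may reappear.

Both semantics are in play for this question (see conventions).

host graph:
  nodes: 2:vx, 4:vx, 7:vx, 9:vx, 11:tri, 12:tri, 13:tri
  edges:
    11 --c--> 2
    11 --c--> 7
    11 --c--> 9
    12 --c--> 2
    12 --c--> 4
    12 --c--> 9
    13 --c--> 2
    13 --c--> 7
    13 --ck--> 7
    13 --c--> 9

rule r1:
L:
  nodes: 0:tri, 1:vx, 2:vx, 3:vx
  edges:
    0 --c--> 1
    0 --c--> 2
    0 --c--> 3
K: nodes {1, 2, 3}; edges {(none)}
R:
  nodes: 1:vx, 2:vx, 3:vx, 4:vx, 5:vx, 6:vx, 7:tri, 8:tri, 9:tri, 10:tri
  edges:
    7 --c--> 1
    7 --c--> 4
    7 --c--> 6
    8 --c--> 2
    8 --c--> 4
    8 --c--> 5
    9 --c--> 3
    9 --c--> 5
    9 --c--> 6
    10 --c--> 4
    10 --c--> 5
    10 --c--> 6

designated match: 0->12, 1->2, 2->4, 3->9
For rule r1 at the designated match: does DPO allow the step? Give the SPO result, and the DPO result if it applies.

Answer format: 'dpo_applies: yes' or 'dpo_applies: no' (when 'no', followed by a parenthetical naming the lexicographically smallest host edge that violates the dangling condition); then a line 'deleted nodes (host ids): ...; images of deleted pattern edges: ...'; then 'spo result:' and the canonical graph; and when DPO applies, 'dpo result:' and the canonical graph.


dpo_applies: yes
deleted nodes (host ids): 12; images of deleted pattern edges: (12,2,c); (12,4,c); (12,9,c)
spo result:
nodes: 2:vx, 4:vx, 7:vx, 9:vx, 11:tri, 13:tri, 14:vx, 15:vx, 16:vx, 17:tri, 18:tri, 19:tri, 20:tri
edges: (11,2,c); (11,7,c); (11,9,c); (13,2,c); (13,7,c); (13,7,ck); (13,9,c); (17,2,c); (17,14,c); (17,16,c); (18,4,c); (18,14,c); (18,15,c); (19,9,c); (19,15,c); (19,16,c); (20,14,c); (20,15,c); (20,16,c)
dpo result:
nodes: 2:vx, 4:vx, 7:vx, 9:vx, 11:tri, 13:tri, 14:vx, 15:vx, 16:vx, 17:tri, 18:tri, 19:tri, 20:tri
edges: (11,2,c); (11,7,c); (11,9,c); (13,2,c); (13,7,c); (13,7,ck); (13,9,c); (17,2,c); (17,14,c); (17,16,c); (18,4,c); (18,14,c); (18,15,c); (19,9,c); (19,15,c); (19,16,c); (20,14,c); (20,15,c); (20,16,c)
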